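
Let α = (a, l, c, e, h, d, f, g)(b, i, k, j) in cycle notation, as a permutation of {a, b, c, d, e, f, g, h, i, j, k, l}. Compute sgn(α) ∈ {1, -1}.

The cycle lengths are 8, 4.
A cycle of length ℓ contributes ℓ−1 transpositions, so α is a product of 7 + 3 = 10 transpositions — even.

1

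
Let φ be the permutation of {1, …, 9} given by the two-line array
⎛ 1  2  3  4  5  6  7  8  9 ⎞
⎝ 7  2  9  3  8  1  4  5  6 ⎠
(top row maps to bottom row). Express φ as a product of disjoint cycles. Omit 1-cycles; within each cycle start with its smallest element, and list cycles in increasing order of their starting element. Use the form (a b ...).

(1 7 4 3 9 6)(5 8)

From 1: 1 → 7 → 4 → 3 → 9 → 6 → 1, closing the cycle (1 7 4 3 9 6).
Continuing from each remaining unvisited element yields (1 7 4 3 9 6)(5 8).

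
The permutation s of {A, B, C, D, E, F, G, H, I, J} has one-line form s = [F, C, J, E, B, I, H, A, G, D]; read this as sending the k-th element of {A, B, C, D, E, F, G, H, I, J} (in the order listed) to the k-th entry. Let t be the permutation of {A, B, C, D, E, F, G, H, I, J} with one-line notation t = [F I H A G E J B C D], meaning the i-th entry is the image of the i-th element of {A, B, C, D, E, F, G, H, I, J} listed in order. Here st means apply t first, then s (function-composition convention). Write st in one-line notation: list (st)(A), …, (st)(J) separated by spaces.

(st)(x) = s(t(x)). Computing each image: s(t(A)) = s(F) = I, s(t(B)) = s(I) = G, s(t(C)) = s(H) = A, s(t(D)) = s(A) = F, s(t(E)) = s(G) = H, s(t(F)) = s(E) = B, s(t(G)) = s(J) = D, s(t(H)) = s(B) = C, s(t(I)) = s(C) = J, s(t(J)) = s(D) = E.
Hence st = [I G A F H B D C J E].

I G A F H B D C J E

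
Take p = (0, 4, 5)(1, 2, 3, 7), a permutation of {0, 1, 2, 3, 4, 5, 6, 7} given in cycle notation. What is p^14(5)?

4

5 lies in the 3-cycle (0, 4, 5).
Since the cycle has length 3, p^14 acts on it the same as p^2 (14 mod 3 = 2).
Stepping 2 places around the cycle: 5 → 0 → 4.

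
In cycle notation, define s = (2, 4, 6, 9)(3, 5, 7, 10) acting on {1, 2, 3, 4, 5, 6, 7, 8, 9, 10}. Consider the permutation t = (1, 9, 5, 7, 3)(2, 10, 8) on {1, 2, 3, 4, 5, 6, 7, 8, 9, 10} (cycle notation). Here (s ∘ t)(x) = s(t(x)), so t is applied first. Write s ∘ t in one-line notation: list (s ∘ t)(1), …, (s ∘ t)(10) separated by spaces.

(s ∘ t)(x) = s(t(x)). Computing each image: s(t(1)) = s(9) = 2, s(t(2)) = s(10) = 3, s(t(3)) = s(1) = 1, s(t(4)) = s(4) = 6, s(t(5)) = s(7) = 10, s(t(6)) = s(6) = 9, s(t(7)) = s(3) = 5, s(t(8)) = s(2) = 4, s(t(9)) = s(5) = 7, s(t(10)) = s(8) = 8.
Hence s ∘ t = [2 3 1 6 10 9 5 4 7 8].

2 3 1 6 10 9 5 4 7 8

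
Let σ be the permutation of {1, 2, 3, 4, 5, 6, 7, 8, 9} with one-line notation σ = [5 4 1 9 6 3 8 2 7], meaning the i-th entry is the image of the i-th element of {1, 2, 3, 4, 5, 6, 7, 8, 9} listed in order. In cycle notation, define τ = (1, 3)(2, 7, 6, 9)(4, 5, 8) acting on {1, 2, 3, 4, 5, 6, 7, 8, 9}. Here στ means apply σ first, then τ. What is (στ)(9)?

σ(9) = 7, then τ(7) = 6; composing gives (στ)(9) = 6.

6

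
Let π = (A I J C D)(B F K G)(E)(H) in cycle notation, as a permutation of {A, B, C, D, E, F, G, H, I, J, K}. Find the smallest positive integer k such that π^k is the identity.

20

The disjoint cycles have lengths 5, 4, 1, 1.
The order is lcm(5, 4) = 20.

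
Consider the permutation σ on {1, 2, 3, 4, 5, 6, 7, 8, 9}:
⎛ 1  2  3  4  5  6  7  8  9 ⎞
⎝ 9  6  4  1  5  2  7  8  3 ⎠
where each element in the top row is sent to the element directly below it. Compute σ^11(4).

3

Tracing 4 → 1 → … returns to 4 after 4 steps, so 4 lies in a 4-cycle (1, 9, 3, 4).
Powers repeat with period 4 on this cycle, and 11 mod 4 = 3, so σ^11(4) = σ^3(4).
Stepping 3 places around the cycle: 4 → 1 → 9 → 3.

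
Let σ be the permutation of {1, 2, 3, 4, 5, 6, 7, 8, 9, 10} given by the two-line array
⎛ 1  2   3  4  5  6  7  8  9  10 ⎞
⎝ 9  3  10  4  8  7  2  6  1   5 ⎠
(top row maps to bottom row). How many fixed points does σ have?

1

The fixed points (elements with σ(x) = x) are {4}, so there is 1.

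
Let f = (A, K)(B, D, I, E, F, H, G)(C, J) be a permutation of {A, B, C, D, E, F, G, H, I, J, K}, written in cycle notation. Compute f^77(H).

H

H lies in the 7-cycle (B, D, I, E, F, H, G).
Since the cycle has length 7, f^77 acts on it the same as f^0 (77 mod 7 = 0).
So f^77(H) = H.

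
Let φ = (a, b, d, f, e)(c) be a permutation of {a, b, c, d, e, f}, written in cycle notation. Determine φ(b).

d

In the cycle (a, b, d, f, e), b is followed by d, so φ(b) = d.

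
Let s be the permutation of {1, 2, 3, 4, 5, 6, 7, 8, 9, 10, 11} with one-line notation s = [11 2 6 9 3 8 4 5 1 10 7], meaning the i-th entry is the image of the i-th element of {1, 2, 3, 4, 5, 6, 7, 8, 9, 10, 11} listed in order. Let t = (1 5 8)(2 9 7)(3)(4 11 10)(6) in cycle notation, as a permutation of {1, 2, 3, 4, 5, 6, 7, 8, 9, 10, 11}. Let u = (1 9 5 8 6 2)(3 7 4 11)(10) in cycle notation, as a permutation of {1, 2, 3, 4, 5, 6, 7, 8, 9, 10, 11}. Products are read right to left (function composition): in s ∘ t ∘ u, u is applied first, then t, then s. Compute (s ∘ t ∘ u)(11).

6

Apply the permutations in order: u(11) = 3, then t(3) = 3, then s(3) = 6. So (s ∘ t ∘ u)(11) = 6.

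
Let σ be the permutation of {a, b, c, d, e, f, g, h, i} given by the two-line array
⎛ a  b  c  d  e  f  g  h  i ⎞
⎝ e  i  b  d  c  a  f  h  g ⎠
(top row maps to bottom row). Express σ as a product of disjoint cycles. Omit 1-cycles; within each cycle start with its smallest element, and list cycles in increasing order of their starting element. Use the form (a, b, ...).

Iterating σ from a gives a → e → c → b → i → g → f → a; that is the 7-cycle (a, e, c, b, i, g, f).
Repeating from the next unused element and collecting all non-trivial cycles gives (a, e, c, b, i, g, f).

(a, e, c, b, i, g, f)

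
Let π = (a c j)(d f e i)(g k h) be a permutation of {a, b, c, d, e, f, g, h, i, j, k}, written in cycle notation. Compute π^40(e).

e lies in the 4-cycle (d f e i).
On a 4-cycle, π^4 is the identity, so π^40 = π^0 there (40 ≡ 0 mod 4).
So π^40(e) = e.

e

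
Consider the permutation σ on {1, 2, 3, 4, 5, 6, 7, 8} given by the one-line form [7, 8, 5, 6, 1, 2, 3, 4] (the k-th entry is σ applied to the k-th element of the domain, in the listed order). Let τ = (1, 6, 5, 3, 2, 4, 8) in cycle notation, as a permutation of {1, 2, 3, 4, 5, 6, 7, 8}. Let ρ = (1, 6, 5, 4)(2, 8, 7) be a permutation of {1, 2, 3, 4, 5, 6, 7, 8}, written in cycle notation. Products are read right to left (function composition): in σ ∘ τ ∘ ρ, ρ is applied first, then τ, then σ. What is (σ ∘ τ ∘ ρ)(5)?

(σ ∘ τ ∘ ρ)(5) = σ(τ(ρ(5))). ρ(5) = 4, then τ(4) = 8, then σ(8) = 4, so the result is 4.

4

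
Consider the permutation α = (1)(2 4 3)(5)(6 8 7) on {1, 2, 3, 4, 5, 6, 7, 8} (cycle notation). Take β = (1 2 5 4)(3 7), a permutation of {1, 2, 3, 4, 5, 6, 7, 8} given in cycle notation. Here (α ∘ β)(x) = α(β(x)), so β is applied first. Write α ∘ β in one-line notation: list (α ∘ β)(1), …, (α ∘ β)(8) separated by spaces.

4 5 6 1 3 8 2 7

(α ∘ β)(x) = α(β(x)). Computing each image: α(β(1)) = α(2) = 4, α(β(2)) = α(5) = 5, α(β(3)) = α(7) = 6, α(β(4)) = α(1) = 1, α(β(5)) = α(4) = 3, α(β(6)) = α(6) = 8, α(β(7)) = α(3) = 2, α(β(8)) = α(8) = 7.
Hence α ∘ β = [4 5 6 1 3 8 2 7].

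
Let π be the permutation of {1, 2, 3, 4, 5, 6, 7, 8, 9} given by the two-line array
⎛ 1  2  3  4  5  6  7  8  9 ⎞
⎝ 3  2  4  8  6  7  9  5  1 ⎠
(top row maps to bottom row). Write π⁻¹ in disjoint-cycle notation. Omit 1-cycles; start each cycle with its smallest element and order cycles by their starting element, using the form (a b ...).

First write π in disjoint cycles: (1 3 4 8 5 6 7 9).
Reversing each cycle (and rotating so the smallest element leads) gives π⁻¹ = (1 9 7 6 5 8 4 3).

(1 9 7 6 5 8 4 3)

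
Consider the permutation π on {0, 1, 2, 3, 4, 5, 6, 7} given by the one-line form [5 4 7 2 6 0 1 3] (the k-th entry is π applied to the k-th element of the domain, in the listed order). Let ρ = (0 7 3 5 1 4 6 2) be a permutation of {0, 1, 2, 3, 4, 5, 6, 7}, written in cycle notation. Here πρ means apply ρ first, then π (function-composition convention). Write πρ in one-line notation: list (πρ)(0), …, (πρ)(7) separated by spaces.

For each element, apply ρ then π: 0 → 7 → 3; 1 → 4 → 6; 2 → 0 → 5; 3 → 5 → 0; 4 → 6 → 1; 5 → 1 → 4; 6 → 2 → 7; 7 → 3 → 2.
Collecting the images, πρ = [3 6 5 0 1 4 7 2].

3 6 5 0 1 4 7 2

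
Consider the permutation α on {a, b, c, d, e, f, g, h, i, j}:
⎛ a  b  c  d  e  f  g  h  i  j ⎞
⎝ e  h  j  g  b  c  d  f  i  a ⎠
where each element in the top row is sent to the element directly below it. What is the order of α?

14

Writing α as disjoint cycles, the cycle lengths are 7, 2, 1.
The order is lcm(7, 2) = 14.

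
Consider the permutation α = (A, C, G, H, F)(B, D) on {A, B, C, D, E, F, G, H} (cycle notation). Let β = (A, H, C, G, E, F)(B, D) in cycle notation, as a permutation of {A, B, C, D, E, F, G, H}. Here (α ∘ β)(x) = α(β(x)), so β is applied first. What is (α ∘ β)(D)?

D

First apply β: β(D) = B, then α(B) = D. Thus (α ∘ β)(D) = D.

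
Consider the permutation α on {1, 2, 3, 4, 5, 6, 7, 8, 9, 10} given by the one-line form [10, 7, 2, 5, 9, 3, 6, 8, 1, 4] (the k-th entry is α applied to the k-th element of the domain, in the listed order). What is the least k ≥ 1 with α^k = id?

Writing α as disjoint cycles, the cycle lengths are 5, 4, 1.
Since disjoint cycles commute, ord(α) = lcm(5, 4) = 20.

20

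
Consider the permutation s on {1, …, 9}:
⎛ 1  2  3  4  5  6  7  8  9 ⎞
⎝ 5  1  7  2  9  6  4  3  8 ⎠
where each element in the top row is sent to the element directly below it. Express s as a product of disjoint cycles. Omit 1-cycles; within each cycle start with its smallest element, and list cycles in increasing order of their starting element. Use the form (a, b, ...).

Iterating s from 1 gives 1 → 5 → 9 → 8 → 3 → 7 → 4 → 2 → 1; that is the 8-cycle (1, 5, 9, 8, 3, 7, 4, 2).
Continuing from each remaining unvisited element yields (1, 5, 9, 8, 3, 7, 4, 2).

(1, 5, 9, 8, 3, 7, 4, 2)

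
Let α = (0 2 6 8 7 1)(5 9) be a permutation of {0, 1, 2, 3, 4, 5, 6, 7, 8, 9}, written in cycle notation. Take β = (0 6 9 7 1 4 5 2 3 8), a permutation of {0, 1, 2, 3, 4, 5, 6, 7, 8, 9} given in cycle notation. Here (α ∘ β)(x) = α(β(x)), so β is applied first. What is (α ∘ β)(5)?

First apply β: β(5) = 2, then α(2) = 6. Thus (α ∘ β)(5) = 6.

6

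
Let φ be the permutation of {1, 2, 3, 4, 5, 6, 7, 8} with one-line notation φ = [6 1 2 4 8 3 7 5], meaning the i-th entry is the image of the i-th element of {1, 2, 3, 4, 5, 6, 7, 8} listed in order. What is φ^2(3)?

1

Tracing 3 → 2 → … returns to 3 after 4 steps, so 3 lies in a 4-cycle (1, 6, 3, 2).
Advancing 2 steps from 3: 3 → 2 → 1.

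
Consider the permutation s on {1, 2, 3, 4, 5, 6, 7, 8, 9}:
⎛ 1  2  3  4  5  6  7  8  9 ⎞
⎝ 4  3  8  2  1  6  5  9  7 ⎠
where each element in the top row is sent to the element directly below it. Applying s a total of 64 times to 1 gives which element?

Tracing 1 → 4 → … returns to 1 after 8 steps, so 1 lies in an 8-cycle (1 4 2 3 8 9 7 5).
Powers repeat with period 8 on this cycle, and 64 mod 8 = 0, so s^64(1) = s^0(1).
So s^64(1) = 1.

1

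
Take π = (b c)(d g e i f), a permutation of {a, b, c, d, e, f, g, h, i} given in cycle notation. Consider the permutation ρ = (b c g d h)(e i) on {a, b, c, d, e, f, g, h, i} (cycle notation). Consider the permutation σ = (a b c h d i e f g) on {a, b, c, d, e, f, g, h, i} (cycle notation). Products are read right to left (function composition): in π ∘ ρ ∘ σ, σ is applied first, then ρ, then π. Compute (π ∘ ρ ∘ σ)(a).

b

(π ∘ ρ ∘ σ)(a) = π(ρ(σ(a))). σ(a) = b, then ρ(b) = c, then π(c) = b, so the result is b.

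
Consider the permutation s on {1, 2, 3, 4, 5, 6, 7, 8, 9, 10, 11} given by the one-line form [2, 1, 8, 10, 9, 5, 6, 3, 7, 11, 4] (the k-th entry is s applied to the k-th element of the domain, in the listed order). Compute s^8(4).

Tracing 4 → 10 → … returns to 4 after 3 steps, so 4 lies in a 3-cycle (4 10 11).
Since the cycle has length 3, s^8 acts on it the same as s^2 (8 mod 3 = 2).
Advancing 2 steps from 4: 4 → 10 → 11.

11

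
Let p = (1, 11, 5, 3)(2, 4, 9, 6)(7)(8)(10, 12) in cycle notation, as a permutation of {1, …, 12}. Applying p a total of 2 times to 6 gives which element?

6 lies in the 4-cycle (2, 4, 9, 6).
Stepping 2 places around the cycle: 6 → 2 → 4.

4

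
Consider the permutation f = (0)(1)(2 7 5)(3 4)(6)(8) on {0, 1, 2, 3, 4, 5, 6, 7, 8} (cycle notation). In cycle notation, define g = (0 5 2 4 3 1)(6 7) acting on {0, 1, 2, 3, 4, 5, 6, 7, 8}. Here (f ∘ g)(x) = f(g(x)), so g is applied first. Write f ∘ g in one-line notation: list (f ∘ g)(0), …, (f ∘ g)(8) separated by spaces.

2 0 3 1 4 7 5 6 8

Chase each element through g then f: 0 → 5 → 2; 1 → 0 → 0; 2 → 4 → 3; 3 → 1 → 1; 4 → 3 → 4; 5 → 2 → 7; 6 → 7 → 5; 7 → 6 → 6; 8 → 8 → 8.
So f ∘ g in one-line form is 2 0 3 1 4 7 5 6 8.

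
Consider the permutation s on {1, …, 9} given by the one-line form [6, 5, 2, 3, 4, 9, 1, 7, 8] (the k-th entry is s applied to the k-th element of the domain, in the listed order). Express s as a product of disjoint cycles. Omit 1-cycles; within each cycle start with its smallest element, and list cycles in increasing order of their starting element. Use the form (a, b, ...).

Start at 1 and follow images: 1 → 6 → 9 → 8 → 7 → 1, giving the cycle (1, 6, 9, 8, 7).
Repeating from the next unused element and collecting all non-trivial cycles gives (1, 6, 9, 8, 7)(2, 5, 4, 3).

(1, 6, 9, 8, 7)(2, 5, 4, 3)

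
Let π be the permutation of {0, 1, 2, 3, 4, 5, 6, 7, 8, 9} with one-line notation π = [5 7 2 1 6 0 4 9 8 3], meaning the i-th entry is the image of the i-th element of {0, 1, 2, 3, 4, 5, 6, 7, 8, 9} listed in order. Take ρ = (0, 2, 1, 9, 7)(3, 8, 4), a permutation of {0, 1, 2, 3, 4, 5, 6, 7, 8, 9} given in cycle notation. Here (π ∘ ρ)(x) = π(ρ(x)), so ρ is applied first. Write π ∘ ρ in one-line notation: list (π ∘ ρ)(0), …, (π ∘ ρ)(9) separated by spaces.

Chase each element through ρ then π: 0 → 2 → 2; 1 → 9 → 3; 2 → 1 → 7; 3 → 8 → 8; 4 → 3 → 1; 5 → 5 → 0; 6 → 6 → 4; 7 → 0 → 5; 8 → 4 → 6; 9 → 7 → 9.
Collecting the images, π ∘ ρ = [2 3 7 8 1 0 4 5 6 9].

2 3 7 8 1 0 4 5 6 9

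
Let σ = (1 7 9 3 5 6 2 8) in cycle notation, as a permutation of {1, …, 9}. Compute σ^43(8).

9

8 lies in the 8-cycle (1 7 9 3 5 6 2 8).
On an 8-cycle, σ^8 is the identity, so σ^43 = σ^3 there (43 ≡ 3 mod 8).
Advancing 3 steps from 8: 8 → 1 → 7 → 9.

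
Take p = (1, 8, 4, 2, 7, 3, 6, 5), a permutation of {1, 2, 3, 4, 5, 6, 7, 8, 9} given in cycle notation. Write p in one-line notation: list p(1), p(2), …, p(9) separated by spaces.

Reading each image from the cycles: 1→8, 2→7, 3→6, 4→2, 5→1, 6→5, 7→3, 8→4, 9→9.
So the one-line form is 8 7 6 2 1 5 3 4 9.

8 7 6 2 1 5 3 4 9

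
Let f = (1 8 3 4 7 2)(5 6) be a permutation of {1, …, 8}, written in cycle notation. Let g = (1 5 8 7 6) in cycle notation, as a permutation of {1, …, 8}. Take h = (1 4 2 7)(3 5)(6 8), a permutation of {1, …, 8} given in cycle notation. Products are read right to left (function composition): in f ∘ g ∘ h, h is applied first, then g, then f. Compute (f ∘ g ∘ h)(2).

(f ∘ g ∘ h)(2) = f(g(h(2))). h(2) = 7, then g(7) = 6, then f(6) = 5, so the result is 5.

5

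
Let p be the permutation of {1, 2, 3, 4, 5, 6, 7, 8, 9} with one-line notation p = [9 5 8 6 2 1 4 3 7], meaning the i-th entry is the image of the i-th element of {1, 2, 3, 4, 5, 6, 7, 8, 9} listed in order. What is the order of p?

10

Decomposing into disjoint cycles gives cycle lengths 5, 2, 2.
The order of p is the least common multiple of its cycle lengths: lcm(5, 2, 2) = 10.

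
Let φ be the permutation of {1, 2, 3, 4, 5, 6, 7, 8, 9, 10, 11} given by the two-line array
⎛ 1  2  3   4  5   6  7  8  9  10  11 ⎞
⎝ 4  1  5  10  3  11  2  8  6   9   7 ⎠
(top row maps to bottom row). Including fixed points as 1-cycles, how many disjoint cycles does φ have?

3

The cycle decomposition is (1, 4, 10, 9, 6, 11, 7, 2)(3, 5)(8), which has 3 cycles (counting 1-cycles).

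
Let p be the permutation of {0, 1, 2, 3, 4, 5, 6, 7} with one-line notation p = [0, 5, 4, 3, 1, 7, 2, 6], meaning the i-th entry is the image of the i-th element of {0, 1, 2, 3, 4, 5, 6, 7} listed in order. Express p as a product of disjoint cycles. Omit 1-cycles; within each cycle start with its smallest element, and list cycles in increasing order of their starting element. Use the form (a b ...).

Iterating p from 1 gives 1 → 5 → 7 → 6 → 2 → 4 → 1; that is the 6-cycle (1 5 7 6 2 4).
Repeating from the next unused element and collecting all non-trivial cycles gives (1 5 7 6 2 4).

(1 5 7 6 2 4)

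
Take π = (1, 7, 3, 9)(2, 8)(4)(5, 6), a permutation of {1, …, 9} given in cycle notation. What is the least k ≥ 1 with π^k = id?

The cycle type of π is (4, 2, 2, 1).
The order is lcm(4, 2, 2) = 4.

4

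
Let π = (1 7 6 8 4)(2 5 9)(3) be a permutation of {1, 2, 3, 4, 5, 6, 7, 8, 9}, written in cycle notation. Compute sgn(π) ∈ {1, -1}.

1

The cycle lengths are 5, 3, 1.
A cycle of length ℓ contributes ℓ−1 transpositions, so π is a product of 4 + 2 = 6 transpositions — even.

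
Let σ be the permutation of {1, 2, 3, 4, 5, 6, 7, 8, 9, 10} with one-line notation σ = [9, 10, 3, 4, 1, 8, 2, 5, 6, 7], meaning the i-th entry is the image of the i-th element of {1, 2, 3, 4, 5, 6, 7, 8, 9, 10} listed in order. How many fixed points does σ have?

2

The fixed points (elements with σ(x) = x) are {3, 4}, so there are 2.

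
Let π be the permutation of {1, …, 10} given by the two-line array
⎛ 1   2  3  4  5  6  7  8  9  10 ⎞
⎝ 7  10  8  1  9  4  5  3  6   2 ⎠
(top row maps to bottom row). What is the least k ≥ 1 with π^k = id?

6

Writing π as disjoint cycles, the cycle lengths are 6, 2, 2.
The order is lcm(6, 2, 2) = 6.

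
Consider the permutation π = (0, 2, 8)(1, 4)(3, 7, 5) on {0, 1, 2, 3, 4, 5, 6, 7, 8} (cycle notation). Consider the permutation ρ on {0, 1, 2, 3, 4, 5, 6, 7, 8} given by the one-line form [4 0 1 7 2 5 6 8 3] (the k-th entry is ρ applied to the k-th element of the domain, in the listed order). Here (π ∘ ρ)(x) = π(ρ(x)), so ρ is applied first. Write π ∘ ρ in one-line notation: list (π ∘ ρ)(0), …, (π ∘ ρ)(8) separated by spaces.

(π ∘ ρ)(x) = π(ρ(x)). Computing each image: π(ρ(0)) = π(4) = 1, π(ρ(1)) = π(0) = 2, π(ρ(2)) = π(1) = 4, π(ρ(3)) = π(7) = 5, π(ρ(4)) = π(2) = 8, π(ρ(5)) = π(5) = 3, π(ρ(6)) = π(6) = 6, π(ρ(7)) = π(8) = 0, π(ρ(8)) = π(3) = 7.
Hence π ∘ ρ = [1 2 4 5 8 3 6 0 7].

1 2 4 5 8 3 6 0 7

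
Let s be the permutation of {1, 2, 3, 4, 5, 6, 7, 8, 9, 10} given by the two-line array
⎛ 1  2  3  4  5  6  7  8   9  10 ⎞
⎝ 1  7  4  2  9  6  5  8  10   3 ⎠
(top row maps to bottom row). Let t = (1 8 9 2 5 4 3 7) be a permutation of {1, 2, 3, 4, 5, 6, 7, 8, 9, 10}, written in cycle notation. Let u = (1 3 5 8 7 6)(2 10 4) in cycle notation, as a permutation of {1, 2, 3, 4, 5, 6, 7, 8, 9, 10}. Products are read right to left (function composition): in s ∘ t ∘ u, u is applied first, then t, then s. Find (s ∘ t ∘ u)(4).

9

(s ∘ t ∘ u)(4) = s(t(u(4))). u(4) = 2, then t(2) = 5, then s(5) = 9, so the result is 9.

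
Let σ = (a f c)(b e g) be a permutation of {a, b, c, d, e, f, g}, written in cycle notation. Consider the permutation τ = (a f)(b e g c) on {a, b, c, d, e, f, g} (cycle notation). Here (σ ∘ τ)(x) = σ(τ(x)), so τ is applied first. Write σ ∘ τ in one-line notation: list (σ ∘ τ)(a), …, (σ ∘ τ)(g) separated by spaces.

c g e d b f a

Chase each element through τ then σ: a → f → c; b → e → g; c → b → e; d → d → d; e → g → b; f → a → f; g → c → a.
So σ ∘ τ in one-line form is c g e d b f a.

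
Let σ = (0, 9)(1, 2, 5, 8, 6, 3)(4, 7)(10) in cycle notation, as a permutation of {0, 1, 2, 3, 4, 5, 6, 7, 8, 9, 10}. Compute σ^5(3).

3 lies in the 6-cycle (1, 2, 5, 8, 6, 3).
Advancing 5 steps from 3: 3 → 1 → 2 → 5 → 8 → 6.

6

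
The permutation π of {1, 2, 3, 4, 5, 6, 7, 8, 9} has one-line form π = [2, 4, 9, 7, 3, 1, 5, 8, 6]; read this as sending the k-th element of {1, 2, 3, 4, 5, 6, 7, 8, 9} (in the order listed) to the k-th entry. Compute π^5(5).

Tracing 5 → 3 → … returns to 5 after 8 steps, so 5 lies in an 8-cycle (1, 2, 4, 7, 5, 3, 9, 6).
Advancing 5 steps from 5: 5 → 3 → 9 → 6 → 1 → 2.

2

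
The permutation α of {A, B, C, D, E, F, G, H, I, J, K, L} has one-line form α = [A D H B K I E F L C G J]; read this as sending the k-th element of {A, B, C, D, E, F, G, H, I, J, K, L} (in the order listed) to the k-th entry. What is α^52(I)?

Tracing I → L → … returns to I after 6 steps, so I lies in a 6-cycle (C H F I L J).
Since the cycle has length 6, α^52 acts on it the same as α^4 (52 mod 6 = 4).
Advancing 4 steps from I: I → L → J → C → H.

H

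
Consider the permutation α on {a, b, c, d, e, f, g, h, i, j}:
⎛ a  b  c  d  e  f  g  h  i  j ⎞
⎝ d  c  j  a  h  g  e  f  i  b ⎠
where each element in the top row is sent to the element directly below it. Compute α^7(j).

b

Tracing j → b → … returns to j after 3 steps, so j lies in a 3-cycle (b c j).
Since the cycle has length 3, α^7 acts on it the same as α^1 (7 mod 3 = 1).
Stepping 1 place around the cycle: j → b.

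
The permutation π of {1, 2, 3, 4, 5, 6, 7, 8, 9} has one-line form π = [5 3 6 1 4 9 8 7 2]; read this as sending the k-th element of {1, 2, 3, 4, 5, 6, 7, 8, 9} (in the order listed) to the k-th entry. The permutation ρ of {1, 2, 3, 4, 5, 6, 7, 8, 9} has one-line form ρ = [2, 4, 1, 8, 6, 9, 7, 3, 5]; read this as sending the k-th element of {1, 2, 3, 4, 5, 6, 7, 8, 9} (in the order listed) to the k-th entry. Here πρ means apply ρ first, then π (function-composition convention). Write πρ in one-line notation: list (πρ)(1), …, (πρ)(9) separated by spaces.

(πρ)(x) = π(ρ(x)). Computing each image: π(ρ(1)) = π(2) = 3, π(ρ(2)) = π(4) = 1, π(ρ(3)) = π(1) = 5, π(ρ(4)) = π(8) = 7, π(ρ(5)) = π(6) = 9, π(ρ(6)) = π(9) = 2, π(ρ(7)) = π(7) = 8, π(ρ(8)) = π(3) = 6, π(ρ(9)) = π(5) = 4.
Hence πρ = [3 1 5 7 9 2 8 6 4].

3 1 5 7 9 2 8 6 4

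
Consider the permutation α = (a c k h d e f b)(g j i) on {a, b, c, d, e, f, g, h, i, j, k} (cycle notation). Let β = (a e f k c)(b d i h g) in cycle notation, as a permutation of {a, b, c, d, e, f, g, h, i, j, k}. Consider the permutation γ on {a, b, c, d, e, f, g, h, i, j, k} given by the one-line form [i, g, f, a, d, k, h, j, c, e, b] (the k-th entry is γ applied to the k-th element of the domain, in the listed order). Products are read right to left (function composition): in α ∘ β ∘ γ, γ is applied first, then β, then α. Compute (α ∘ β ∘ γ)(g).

Chase g: γ(g) = h; β(h) = g; α(g) = j. Hence (α ∘ β ∘ γ)(g) = j.

j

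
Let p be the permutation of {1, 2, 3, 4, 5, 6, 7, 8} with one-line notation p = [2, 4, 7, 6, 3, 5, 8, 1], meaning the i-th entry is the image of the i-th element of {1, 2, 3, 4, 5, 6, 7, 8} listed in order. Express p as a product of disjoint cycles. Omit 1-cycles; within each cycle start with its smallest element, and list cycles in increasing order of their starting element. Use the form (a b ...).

(1 2 4 6 5 3 7 8)

Iterating p from 1 gives 1 → 2 → 4 → 6 → 5 → 3 → 7 → 8 → 1; that is the 8-cycle (1 2 4 6 5 3 7 8).
Continuing from each remaining unvisited element yields (1 2 4 6 5 3 7 8).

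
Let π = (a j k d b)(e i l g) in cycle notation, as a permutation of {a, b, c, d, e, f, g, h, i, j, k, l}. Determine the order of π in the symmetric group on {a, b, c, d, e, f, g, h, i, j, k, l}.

20

The cycle type of π is (5, 4, 1, 1, 1).
The order of π is the least common multiple of its cycle lengths: lcm(5, 4) = 20.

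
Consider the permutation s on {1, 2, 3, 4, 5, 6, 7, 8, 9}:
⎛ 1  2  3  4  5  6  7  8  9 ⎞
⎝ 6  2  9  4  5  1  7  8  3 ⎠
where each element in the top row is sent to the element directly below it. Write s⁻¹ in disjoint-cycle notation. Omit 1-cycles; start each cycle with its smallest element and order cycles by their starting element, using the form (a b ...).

The cycle decomposition of s is (1 6)(3 9).
Reversing each cycle (and rotating so the smallest element leads) gives s⁻¹ = (1 6)(3 9).

(1 6)(3 9)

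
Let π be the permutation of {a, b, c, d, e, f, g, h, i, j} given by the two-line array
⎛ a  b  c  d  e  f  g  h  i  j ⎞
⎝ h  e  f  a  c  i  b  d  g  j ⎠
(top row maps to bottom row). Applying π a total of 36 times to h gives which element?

h

Tracing h → d → … returns to h after 3 steps, so h lies in a 3-cycle (a, h, d).
Since the cycle has length 3, π^36 acts on it the same as π^0 (36 mod 3 = 0).
So π^36(h) = h.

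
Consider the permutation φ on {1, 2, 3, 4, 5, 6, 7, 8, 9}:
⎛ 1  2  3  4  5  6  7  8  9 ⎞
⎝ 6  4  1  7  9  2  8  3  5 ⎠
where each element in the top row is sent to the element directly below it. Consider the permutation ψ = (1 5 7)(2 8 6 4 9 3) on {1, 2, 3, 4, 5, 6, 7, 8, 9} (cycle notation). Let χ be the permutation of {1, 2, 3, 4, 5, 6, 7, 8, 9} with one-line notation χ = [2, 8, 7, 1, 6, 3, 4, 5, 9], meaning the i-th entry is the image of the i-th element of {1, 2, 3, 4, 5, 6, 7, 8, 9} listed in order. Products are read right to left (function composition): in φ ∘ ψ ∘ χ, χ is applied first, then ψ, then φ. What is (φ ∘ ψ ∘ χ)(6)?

Chase 6: χ(6) = 3; ψ(3) = 2; φ(2) = 4. Hence (φ ∘ ψ ∘ χ)(6) = 4.

4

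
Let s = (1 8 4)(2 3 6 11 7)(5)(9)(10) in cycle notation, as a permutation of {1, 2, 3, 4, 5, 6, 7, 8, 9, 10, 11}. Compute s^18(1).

1

1 lies in the 3-cycle (1 8 4).
Powers repeat with period 3 on this cycle, and 18 mod 3 = 0, so s^18(1) = s^0(1).
So s^18(1) = 1.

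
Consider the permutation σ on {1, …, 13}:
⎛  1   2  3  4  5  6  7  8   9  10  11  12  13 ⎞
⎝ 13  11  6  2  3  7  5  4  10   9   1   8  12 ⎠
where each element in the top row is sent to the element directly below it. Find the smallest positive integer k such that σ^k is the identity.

Decomposing into disjoint cycles gives cycle lengths 7, 4, 2.
The order is lcm(7, 4, 2) = 28.

28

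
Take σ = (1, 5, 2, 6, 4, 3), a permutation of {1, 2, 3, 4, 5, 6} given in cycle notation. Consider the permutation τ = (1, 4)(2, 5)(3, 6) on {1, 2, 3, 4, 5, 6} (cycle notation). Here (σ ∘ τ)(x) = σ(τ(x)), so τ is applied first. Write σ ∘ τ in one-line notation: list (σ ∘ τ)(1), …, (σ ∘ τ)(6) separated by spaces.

3 2 4 5 6 1

(σ ∘ τ)(x) = σ(τ(x)). Computing each image: σ(τ(1)) = σ(4) = 3, σ(τ(2)) = σ(5) = 2, σ(τ(3)) = σ(6) = 4, σ(τ(4)) = σ(1) = 5, σ(τ(5)) = σ(2) = 6, σ(τ(6)) = σ(3) = 1.
Hence σ ∘ τ = [3 2 4 5 6 1].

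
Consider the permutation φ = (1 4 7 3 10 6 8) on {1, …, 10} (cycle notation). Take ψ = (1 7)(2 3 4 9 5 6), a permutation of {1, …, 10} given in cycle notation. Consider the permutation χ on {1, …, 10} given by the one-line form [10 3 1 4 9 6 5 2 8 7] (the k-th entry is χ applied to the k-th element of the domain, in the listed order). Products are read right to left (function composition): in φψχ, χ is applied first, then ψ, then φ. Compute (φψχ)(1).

6

(φψχ)(1) = φ(ψ(χ(1))). χ(1) = 10, then ψ(10) = 10, then φ(10) = 6, so the result is 6.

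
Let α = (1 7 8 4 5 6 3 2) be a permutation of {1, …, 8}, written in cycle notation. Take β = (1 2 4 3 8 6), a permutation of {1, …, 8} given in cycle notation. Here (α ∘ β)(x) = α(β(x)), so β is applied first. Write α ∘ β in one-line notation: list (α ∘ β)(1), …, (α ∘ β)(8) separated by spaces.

(α ∘ β)(x) = α(β(x)). Computing each image: α(β(1)) = α(2) = 1, α(β(2)) = α(4) = 5, α(β(3)) = α(8) = 4, α(β(4)) = α(3) = 2, α(β(5)) = α(5) = 6, α(β(6)) = α(1) = 7, α(β(7)) = α(7) = 8, α(β(8)) = α(6) = 3.
Hence α ∘ β = [1 5 4 2 6 7 8 3].

1 5 4 2 6 7 8 3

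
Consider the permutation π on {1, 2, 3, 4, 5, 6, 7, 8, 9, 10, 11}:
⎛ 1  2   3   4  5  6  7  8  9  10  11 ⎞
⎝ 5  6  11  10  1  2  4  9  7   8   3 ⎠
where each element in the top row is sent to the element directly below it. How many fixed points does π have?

No element satisfies π(x) = x, so there are 0 fixed points.

0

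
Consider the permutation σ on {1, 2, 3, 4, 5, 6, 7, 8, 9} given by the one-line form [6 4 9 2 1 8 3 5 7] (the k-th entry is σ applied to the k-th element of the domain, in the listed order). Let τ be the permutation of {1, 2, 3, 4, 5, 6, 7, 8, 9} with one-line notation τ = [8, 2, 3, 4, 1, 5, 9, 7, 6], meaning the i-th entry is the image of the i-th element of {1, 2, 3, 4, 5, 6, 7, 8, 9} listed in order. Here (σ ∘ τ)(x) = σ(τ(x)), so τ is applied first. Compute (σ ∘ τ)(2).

(σ ∘ τ)(2) = σ(τ(2)). τ(2) = 2, then σ(2) = 4. So (σ ∘ τ)(2) = 4.

4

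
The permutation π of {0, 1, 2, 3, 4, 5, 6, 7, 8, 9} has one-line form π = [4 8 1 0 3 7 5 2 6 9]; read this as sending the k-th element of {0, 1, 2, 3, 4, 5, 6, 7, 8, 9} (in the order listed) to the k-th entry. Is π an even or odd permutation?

odd

In disjoint-cycle form the cycle lengths are 6, 3, 1.
A cycle is odd iff its length is even; π has 1 even-length cycle, so sgn(π) = (−1)^1 and π is odd.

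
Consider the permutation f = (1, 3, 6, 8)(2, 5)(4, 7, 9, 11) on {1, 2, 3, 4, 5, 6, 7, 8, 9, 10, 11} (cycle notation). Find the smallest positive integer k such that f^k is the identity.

4

The disjoint cycles have lengths 4, 4, 2, 1.
The order of f is the least common multiple of its cycle lengths: lcm(4, 4, 2) = 4.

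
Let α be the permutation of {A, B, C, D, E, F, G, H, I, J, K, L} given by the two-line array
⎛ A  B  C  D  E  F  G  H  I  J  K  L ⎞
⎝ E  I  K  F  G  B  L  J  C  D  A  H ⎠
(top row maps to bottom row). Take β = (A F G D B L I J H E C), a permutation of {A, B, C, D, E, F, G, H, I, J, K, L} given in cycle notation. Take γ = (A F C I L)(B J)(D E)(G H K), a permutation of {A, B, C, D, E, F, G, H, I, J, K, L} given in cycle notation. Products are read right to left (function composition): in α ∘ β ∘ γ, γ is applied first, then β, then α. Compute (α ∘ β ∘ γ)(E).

I

Chase E: γ(E) = D; β(D) = B; α(B) = I. Hence (α ∘ β ∘ γ)(E) = I.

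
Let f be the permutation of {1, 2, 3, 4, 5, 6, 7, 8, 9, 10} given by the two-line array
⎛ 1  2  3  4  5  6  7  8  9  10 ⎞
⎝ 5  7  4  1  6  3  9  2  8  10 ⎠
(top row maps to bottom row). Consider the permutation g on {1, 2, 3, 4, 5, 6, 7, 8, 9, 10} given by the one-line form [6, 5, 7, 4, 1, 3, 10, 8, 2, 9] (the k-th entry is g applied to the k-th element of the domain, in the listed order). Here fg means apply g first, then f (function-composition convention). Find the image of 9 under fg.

7

g(9) = 2, then f(2) = 7; composing gives (fg)(9) = 7.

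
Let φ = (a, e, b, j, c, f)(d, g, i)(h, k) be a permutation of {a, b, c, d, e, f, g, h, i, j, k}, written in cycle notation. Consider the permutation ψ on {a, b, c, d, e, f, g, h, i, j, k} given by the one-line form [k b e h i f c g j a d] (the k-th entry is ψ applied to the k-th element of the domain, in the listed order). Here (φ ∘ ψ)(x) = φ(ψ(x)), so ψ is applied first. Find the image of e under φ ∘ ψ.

d

(φ ∘ ψ)(e) = φ(ψ(e)). ψ(e) = i, then φ(i) = d. So (φ ∘ ψ)(e) = d.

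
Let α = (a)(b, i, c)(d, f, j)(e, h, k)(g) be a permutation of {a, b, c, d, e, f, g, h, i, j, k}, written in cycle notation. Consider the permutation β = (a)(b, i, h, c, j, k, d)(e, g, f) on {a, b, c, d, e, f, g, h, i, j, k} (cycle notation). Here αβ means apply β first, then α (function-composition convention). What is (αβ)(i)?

(αβ)(i) = α(β(i)). β(i) = h, then α(h) = k. So (αβ)(i) = k.

k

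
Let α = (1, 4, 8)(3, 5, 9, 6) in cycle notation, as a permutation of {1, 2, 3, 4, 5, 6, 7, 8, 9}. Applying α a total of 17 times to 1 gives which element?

8

1 lies in the 3-cycle (1, 4, 8).
On a 3-cycle, α^3 is the identity, so α^17 = α^2 there (17 ≡ 2 mod 3).
Stepping 2 places around the cycle: 1 → 4 → 8.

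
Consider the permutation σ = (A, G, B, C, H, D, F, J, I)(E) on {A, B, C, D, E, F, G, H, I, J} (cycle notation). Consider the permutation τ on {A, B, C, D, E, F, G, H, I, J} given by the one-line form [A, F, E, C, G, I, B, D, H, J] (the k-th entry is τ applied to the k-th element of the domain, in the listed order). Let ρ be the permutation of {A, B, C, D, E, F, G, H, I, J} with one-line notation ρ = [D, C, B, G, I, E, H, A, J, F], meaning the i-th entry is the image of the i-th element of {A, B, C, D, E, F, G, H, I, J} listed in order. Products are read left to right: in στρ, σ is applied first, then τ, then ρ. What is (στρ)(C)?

(στρ)(C) = ρ(τ(σ(C))). σ(C) = H, then τ(H) = D, then ρ(D) = G, so the result is G.

G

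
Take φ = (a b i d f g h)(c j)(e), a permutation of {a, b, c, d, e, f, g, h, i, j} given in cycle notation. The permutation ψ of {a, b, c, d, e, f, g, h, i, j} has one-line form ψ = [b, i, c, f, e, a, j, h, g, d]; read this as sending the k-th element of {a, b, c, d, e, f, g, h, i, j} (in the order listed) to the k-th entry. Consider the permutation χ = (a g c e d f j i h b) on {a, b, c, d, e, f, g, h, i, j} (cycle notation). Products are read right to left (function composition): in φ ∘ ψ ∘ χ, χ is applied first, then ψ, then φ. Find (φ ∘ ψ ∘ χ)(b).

i

(φ ∘ ψ ∘ χ)(b) = φ(ψ(χ(b))). χ(b) = a, then ψ(a) = b, then φ(b) = i, so the result is i.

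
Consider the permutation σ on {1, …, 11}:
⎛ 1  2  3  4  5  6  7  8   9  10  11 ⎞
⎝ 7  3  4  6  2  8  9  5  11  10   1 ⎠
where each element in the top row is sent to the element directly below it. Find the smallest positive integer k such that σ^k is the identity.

12

Writing σ as disjoint cycles, the cycle lengths are 6, 4, 1.
The order of σ is the least common multiple of its cycle lengths: lcm(6, 4) = 12.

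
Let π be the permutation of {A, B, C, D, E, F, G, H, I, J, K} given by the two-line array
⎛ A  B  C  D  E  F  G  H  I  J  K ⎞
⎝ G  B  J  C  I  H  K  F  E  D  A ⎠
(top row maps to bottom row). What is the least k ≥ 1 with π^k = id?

6

The disjoint-cycle form of π has cycle lengths 3, 3, 2, 2, 1.
Since disjoint cycles commute, ord(π) = lcm(3, 3, 2, 2) = 6.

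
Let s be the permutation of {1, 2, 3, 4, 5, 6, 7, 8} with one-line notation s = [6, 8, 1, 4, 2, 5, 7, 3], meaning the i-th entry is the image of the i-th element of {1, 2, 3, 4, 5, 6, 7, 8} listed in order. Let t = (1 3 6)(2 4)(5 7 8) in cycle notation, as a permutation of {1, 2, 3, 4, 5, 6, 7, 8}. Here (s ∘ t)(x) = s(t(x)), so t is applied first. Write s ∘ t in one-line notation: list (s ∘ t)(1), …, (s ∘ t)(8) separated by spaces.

1 4 5 8 7 6 3 2

For each element, apply t then s: 1 → 3 → 1; 2 → 4 → 4; 3 → 6 → 5; 4 → 2 → 8; 5 → 7 → 7; 6 → 1 → 6; 7 → 8 → 3; 8 → 5 → 2.
Collecting the images, s ∘ t = [1 4 5 8 7 6 3 2].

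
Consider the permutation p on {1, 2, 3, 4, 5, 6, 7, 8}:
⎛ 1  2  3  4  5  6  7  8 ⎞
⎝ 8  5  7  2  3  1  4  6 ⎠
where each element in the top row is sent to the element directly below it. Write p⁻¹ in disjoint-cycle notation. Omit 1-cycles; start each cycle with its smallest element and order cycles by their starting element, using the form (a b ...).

(1 6 8)(2 4 7 3 5)

First write p in disjoint cycles: (1 8 6)(2 5 3 7 4).
Reversing each cycle (and rotating so the smallest element leads) gives p⁻¹ = (1 6 8)(2 4 7 3 5).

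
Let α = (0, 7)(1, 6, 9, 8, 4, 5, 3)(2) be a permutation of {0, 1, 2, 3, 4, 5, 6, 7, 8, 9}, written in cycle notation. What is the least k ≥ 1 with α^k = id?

14

The disjoint cycles have lengths 7, 2, 1.
Since disjoint cycles commute, ord(α) = lcm(7, 2) = 14.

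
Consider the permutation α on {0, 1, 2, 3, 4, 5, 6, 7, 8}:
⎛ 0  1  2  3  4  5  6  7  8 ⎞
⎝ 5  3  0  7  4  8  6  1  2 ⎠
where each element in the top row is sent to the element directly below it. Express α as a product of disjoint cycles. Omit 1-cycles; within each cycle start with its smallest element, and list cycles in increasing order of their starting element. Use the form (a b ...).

(0 5 8 2)(1 3 7)

Iterating α from 0 gives 0 → 5 → 8 → 2 → 0; that is the 4-cycle (0 5 8 2).
Continuing from each remaining unvisited element yields (0 5 8 2)(1 3 7).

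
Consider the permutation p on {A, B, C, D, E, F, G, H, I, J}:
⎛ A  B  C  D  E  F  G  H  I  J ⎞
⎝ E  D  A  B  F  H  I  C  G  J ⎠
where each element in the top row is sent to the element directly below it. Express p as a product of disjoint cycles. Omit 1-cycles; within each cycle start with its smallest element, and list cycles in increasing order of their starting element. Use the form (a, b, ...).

(A, E, F, H, C)(B, D)(G, I)

From A: A → E → F → H → C → A, closing the cycle (A, E, F, H, C).
Repeating from the next unused element and collecting all non-trivial cycles gives (A, E, F, H, C)(B, D)(G, I).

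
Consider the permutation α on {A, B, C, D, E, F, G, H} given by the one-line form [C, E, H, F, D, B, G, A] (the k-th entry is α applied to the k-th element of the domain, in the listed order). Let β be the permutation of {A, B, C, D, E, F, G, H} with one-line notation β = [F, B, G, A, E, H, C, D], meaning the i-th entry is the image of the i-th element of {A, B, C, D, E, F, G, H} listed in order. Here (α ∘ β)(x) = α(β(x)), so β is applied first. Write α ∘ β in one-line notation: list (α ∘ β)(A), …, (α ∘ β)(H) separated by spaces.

B E G C D A H F

(α ∘ β)(x) = α(β(x)). Computing each image: α(β(A)) = α(F) = B, α(β(B)) = α(B) = E, α(β(C)) = α(G) = G, α(β(D)) = α(A) = C, α(β(E)) = α(E) = D, α(β(F)) = α(H) = A, α(β(G)) = α(C) = H, α(β(H)) = α(D) = F.
Hence α ∘ β = [B E G C D A H F].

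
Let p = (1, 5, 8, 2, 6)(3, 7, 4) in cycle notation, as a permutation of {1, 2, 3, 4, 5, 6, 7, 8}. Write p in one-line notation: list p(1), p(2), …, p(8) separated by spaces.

Reading each image from the cycles: 1↦5, 2↦6, 3↦7, 4↦3, 5↦8, 6↦1, 7↦4, 8↦2.
So the one-line form is 5 6 7 3 8 1 4 2.

5 6 7 3 8 1 4 2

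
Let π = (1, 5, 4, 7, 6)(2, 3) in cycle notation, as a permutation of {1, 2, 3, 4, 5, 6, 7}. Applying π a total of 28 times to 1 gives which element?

1 lies in the 5-cycle (1, 5, 4, 7, 6).
Since the cycle has length 5, π^28 acts on it the same as π^3 (28 mod 5 = 3).
Stepping 3 places around the cycle: 1 → 5 → 4 → 7.

7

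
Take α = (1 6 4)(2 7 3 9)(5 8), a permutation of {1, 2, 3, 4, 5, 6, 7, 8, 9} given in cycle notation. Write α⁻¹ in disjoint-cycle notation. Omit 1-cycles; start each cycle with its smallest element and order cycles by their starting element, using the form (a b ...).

The inverse reverses each cycle.
Reversing each cycle of α and rotating so the smallest element leads gives (1 4 6)(2 9 3 7)(5 8).

(1 4 6)(2 9 3 7)(5 8)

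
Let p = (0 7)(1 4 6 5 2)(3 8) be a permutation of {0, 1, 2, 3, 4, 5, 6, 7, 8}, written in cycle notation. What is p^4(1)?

1 lies in the 5-cycle (1 4 6 5 2).
Stepping 4 places around the cycle: 1 → 4 → 6 → 5 → 2.

2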